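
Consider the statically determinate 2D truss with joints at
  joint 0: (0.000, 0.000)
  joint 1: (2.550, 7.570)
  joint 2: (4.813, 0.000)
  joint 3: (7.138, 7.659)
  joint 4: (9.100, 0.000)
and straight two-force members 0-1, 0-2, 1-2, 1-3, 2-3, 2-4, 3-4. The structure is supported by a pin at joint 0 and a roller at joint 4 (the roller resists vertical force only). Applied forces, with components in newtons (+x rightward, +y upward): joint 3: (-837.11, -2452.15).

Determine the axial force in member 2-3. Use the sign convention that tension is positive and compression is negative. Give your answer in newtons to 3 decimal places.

-1273.013

N=5 nodes, M=7 members, R=3 reactions → 2N=10, M+R=10
member 0 (0-1): L=7.9880, (cx,cy)=(0.3192,0.9477)
member 1 (0-2): L=4.8130, (cx,cy)=(1.0000,0.0000)
member 2 (1-2): L=7.9010, (cx,cy)=(0.2864,-0.9581)
member 3 (1-3): L=4.5889, (cx,cy)=(0.9998,0.0194)
member 4 (2-3): L=8.0041, (cx,cy)=(0.2905,0.9569)
member 5 (2-4): L=4.2870, (cx,cy)=(1.0000,0.0000)
member 6 (3-4): L=7.9063, (cx,cy)=(0.2482,-0.9687)
solve A·x = −loads:
  F[0-1] = -1301.3364 N (compression)
  F[0-2] = -421.6835 N (compression)
  F[1-2] = +1271.3895 N (tension)
  F[1-3] = -779.7231 N (compression)
  F[2-3] = -1273.0132 N (compression)
  F[2-4] = +312.2455 N (tension)
  F[3-4] = -1258.2618 N (compression)
  Rx@0 = +837.1100 N
  Ry@0 = +1233.2466 N
  Ry@4 = +1218.9034 N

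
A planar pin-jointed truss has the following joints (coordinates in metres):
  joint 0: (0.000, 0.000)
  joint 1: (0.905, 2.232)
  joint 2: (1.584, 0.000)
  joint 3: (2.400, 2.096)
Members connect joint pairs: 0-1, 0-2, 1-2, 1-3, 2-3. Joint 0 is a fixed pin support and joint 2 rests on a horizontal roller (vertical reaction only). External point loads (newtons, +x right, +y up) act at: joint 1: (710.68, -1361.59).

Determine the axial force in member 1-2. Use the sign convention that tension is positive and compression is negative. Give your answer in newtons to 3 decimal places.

-1859.854

N=4 nodes, M=5 members, R=3 reactions → 2N=8, M+R=8
member 0 (0-1): L=2.4085, (cx,cy)=(0.3758,0.9267)
member 1 (0-2): L=1.5840, (cx,cy)=(1.0000,0.0000)
member 2 (1-2): L=2.3330, (cx,cy)=(0.2910,-0.9567)
member 3 (1-3): L=1.5012, (cx,cy)=(0.9959,-0.0906)
member 4 (2-3): L=2.2492, (cx,cy)=(0.3628,0.9319)
solve A·x = −loads:
  F[0-1] = +450.7850 N (tension)
  F[0-2] = +541.2960 N (tension)
  F[1-2] = -1859.8540 N (compression)
  F[1-3] = -0.0000 N (tension)
  F[2-3] = +0.0000 N (tension)
  Rx@0 = -710.6800 N
  Ry@0 = -417.7514 N
  Ry@2 = +1779.3414 N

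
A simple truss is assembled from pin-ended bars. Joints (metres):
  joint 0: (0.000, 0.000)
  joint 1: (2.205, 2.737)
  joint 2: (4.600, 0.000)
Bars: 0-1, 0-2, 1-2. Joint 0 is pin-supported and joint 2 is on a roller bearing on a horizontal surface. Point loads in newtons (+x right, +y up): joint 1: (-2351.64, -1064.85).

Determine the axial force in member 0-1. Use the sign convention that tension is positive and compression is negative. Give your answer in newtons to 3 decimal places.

N=3 nodes, M=3 members, R=3 reactions → 2N=6, M+R=6
member 0 (0-1): L=3.5147, (cx,cy)=(0.6274,0.7787)
member 1 (0-2): L=4.6000, (cx,cy)=(1.0000,0.0000)
member 2 (1-2): L=3.6369, (cx,cy)=(0.6585,-0.7526)
solve A·x = −loads:
  F[0-1] = -2508.7644 N (compression)
  F[0-2] = -777.7338 N (compression)
  F[1-2] = +1181.0257 N (tension)
  Rx@0 = +2351.6400 N
  Ry@0 = +1953.6423 N
  Ry@2 = -888.7923 N

-2508.764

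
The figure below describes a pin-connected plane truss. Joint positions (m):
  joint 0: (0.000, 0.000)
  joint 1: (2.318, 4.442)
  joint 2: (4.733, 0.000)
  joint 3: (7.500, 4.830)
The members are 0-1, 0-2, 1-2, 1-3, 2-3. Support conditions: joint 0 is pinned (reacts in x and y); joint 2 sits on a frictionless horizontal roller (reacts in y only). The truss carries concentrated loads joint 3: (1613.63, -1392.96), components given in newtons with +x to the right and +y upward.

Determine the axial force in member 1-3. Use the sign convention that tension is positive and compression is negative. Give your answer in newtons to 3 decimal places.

2526.759

N=4 nodes, M=5 members, R=3 reactions → 2N=8, M+R=8
member 0 (0-1): L=5.0104, (cx,cy)=(0.4626,0.8865)
member 1 (0-2): L=4.7330, (cx,cy)=(1.0000,0.0000)
member 2 (1-2): L=5.0560, (cx,cy)=(0.4776,-0.8786)
member 3 (1-3): L=5.1965, (cx,cy)=(0.9972,0.0747)
member 4 (2-3): L=5.5664, (cx,cy)=(0.4971,0.8677)
solve A·x = −loads:
  F[0-1] = +2775.9887 N (tension)
  F[0-2] = +329.3626 N (tension)
  F[1-2] = -2586.5150 N (compression)
  F[1-3] = +2526.7593 N (tension)
  F[2-3] = -1822.7731 N (compression)
  Rx@0 = -1613.6300 N
  Ry@0 = -2461.0508 N
  Ry@2 = +3854.0108 N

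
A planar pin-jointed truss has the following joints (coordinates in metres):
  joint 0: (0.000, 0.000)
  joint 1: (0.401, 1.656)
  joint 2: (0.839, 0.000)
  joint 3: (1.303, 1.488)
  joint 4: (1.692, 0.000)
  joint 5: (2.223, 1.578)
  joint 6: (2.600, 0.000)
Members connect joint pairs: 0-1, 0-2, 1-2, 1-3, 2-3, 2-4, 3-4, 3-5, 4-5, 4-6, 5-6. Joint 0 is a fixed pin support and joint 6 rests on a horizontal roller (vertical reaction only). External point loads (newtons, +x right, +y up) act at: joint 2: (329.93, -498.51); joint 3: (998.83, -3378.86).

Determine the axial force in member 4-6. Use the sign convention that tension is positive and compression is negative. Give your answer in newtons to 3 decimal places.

N=7 nodes, M=11 members, R=3 reactions → 2N=14, M+R=14
member 0 (0-1): L=1.7039, (cx,cy)=(0.2353,0.9719)
member 1 (0-2): L=0.8390, (cx,cy)=(1.0000,0.0000)
member 2 (1-2): L=1.7129, (cx,cy)=(0.2557,-0.9668)
member 3 (1-3): L=0.9175, (cx,cy)=(0.9831,-0.1831)
member 4 (2-3): L=1.5587, (cx,cy)=(0.2977,0.9547)
member 5 (2-4): L=0.8530, (cx,cy)=(1.0000,0.0000)
member 6 (3-4): L=1.5380, (cx,cy)=(0.2529,-0.9675)
member 7 (3-5): L=0.9244, (cx,cy)=(0.9952,0.0974)
member 8 (4-5): L=1.6649, (cx,cy)=(0.3189,0.9478)
member 9 (4-6): L=0.9080, (cx,cy)=(1.0000,0.0000)
member 10 (5-6): L=1.6224, (cx,cy)=(0.2324,-0.9726)
solve A·x = −loads:
  F[0-1] = -1493.4882 N (compression)
  F[0-2] = +1680.2495 N (tension)
  F[1-2] = +1650.4755 N (tension)
  F[1-3] = -786.8184 N (compression)
  F[2-3] = -1149.1993 N (compression)
  F[2-4] = +2114.4518 N (tension)
  F[3-4] = -2653.3005 N (compression)
  F[3-5] = -1450.2564 N (compression)
  F[4-5] = +2708.4714 N (tension)
  F[4-6] = +579.5556 N (tension)
  F[5-6] = -2494.1023 N (compression)
  Rx@0 = -1328.7600 N
  Ry@0 = +1451.5379 N
  Ry@6 = +2425.8321 N

579.556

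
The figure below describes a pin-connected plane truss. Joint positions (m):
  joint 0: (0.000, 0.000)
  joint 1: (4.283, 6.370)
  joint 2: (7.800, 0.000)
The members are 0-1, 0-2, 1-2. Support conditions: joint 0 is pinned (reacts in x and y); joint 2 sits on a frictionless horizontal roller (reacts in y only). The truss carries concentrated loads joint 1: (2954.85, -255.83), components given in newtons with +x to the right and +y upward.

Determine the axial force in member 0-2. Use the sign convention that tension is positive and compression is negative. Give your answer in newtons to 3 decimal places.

1409.894

N=3 nodes, M=3 members, R=3 reactions → 2N=6, M+R=6
member 0 (0-1): L=7.6760, (cx,cy)=(0.5580,0.8299)
member 1 (0-2): L=7.8000, (cx,cy)=(1.0000,0.0000)
member 2 (1-2): L=7.2764, (cx,cy)=(0.4833,-0.8754)
solve A·x = −loads:
  F[0-1] = +2768.8726 N (tension)
  F[0-2] = +1409.8943 N (tension)
  F[1-2] = -2916.9672 N (compression)
  Rx@0 = -2954.8500 N
  Ry@0 = -2297.7744 N
  Ry@2 = +2553.6044 N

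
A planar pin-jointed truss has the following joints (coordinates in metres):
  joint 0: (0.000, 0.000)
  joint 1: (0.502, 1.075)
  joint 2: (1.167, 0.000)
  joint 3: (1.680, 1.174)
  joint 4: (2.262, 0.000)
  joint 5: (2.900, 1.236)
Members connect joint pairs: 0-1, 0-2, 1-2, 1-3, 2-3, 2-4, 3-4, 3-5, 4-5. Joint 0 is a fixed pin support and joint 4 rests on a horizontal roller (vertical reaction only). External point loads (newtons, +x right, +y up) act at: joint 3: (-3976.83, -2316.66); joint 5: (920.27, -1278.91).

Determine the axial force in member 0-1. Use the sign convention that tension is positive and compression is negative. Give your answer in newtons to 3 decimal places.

N=6 nodes, M=9 members, R=3 reactions → 2N=12, M+R=12
member 0 (0-1): L=1.1864, (cx,cy)=(0.4231,0.9061)
member 1 (0-2): L=1.1670, (cx,cy)=(1.0000,0.0000)
member 2 (1-2): L=1.2641, (cx,cy)=(0.5261,-0.8504)
member 3 (1-3): L=1.1822, (cx,cy)=(0.9965,0.0837)
member 4 (2-3): L=1.2812, (cx,cy)=(0.4004,0.9163)
member 5 (2-4): L=1.0950, (cx,cy)=(1.0000,0.0000)
member 6 (3-4): L=1.3103, (cx,cy)=(0.4442,-0.8959)
member 7 (3-5): L=1.2216, (cx,cy)=(0.9987,0.0508)
member 8 (4-5): L=1.3909, (cx,cy)=(0.4587,0.8886)
solve A·x = −loads:
  F[0-1] = -1982.7332 N (compression)
  F[0-2] = -2217.6335 N (compression)
  F[1-2] = +1929.2567 N (tension)
  F[1-3] = -1860.4094 N (compression)
  F[2-3] = -1790.5050 N (compression)
  F[2-4] = -485.7509 N (compression)
  F[3-4] = -488.5038 N (compression)
  F[3-5] = +1625.0884 N (tension)
  F[4-5] = -1532.0587 N (compression)
  Rx@0 = +3056.5600 N
  Ry@0 = +1796.5059 N
  Ry@4 = +1799.0641 N

-1982.733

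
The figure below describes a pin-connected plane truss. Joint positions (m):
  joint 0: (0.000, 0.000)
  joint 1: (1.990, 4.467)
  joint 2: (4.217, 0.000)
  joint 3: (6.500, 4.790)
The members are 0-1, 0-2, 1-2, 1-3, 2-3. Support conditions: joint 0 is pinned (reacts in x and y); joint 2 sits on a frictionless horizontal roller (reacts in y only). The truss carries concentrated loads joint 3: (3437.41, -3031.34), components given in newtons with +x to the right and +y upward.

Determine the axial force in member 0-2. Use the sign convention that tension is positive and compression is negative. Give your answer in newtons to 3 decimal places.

N=4 nodes, M=5 members, R=3 reactions → 2N=8, M+R=8
member 0 (0-1): L=4.8902, (cx,cy)=(0.4069,0.9135)
member 1 (0-2): L=4.2170, (cx,cy)=(1.0000,0.0000)
member 2 (1-2): L=4.9914, (cx,cy)=(0.4462,-0.8949)
member 3 (1-3): L=4.5216, (cx,cy)=(0.9974,0.0714)
member 4 (2-3): L=5.3062, (cx,cy)=(0.4302,0.9027)
solve A·x = −loads:
  F[0-1] = +6070.9891 N (tension)
  F[0-2] = +966.9109 N (tension)
  F[1-2] = -5792.0425 N (compression)
  F[1-3] = +5067.6902 N (tension)
  F[2-3] = -3759.0713 N (compression)
  Rx@0 = -3437.4100 N
  Ry@0 = -5545.5876 N
  Ry@2 = +8576.9276 N

966.911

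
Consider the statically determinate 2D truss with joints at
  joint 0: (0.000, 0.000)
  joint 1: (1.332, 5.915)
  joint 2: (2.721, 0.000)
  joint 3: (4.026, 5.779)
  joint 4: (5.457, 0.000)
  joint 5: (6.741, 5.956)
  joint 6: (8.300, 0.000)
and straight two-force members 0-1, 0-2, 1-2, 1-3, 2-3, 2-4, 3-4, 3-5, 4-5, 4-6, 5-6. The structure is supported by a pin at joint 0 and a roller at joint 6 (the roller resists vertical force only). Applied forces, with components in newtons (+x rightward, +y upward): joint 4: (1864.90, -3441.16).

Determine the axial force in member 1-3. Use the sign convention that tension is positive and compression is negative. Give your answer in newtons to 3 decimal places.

-549.426

N=7 nodes, M=11 members, R=3 reactions → 2N=14, M+R=14
member 0 (0-1): L=6.0631, (cx,cy)=(0.2197,0.9756)
member 1 (0-2): L=2.7210, (cx,cy)=(1.0000,0.0000)
member 2 (1-2): L=6.0759, (cx,cy)=(0.2286,-0.9735)
member 3 (1-3): L=2.6974, (cx,cy)=(0.9987,-0.0504)
member 4 (2-3): L=5.9245, (cx,cy)=(0.2203,0.9754)
member 5 (2-4): L=2.7360, (cx,cy)=(1.0000,0.0000)
member 6 (3-4): L=5.9535, (cx,cy)=(0.2404,-0.9707)
member 7 (3-5): L=2.7208, (cx,cy)=(0.9979,0.0651)
member 8 (4-5): L=6.0928, (cx,cy)=(0.2107,0.9775)
member 9 (4-6): L=2.8430, (cx,cy)=(1.0000,0.0000)
member 10 (5-6): L=6.1567, (cx,cy)=(0.2532,-0.9674)
solve A·x = −loads:
  F[0-1] = -1208.2177 N (compression)
  F[0-2] = +2130.3319 N (tension)
  F[1-2] = +1239.2184 N (tension)
  F[1-3] = -549.4261 N (compression)
  F[2-3] = -1236.7791 N (compression)
  F[2-4] = +2686.0542 N (tension)
  F[3-4] = +1140.7342 N (tension)
  F[3-5] = -1097.6678 N (compression)
  F[4-5] = +2387.4856 N (tension)
  F[4-6] = +592.2051 N (tension)
  F[5-6] = -2338.6808 N (compression)
  Rx@0 = -1864.9000 N
  Ry@0 = +1178.7009 N
  Ry@6 = +2262.4591 N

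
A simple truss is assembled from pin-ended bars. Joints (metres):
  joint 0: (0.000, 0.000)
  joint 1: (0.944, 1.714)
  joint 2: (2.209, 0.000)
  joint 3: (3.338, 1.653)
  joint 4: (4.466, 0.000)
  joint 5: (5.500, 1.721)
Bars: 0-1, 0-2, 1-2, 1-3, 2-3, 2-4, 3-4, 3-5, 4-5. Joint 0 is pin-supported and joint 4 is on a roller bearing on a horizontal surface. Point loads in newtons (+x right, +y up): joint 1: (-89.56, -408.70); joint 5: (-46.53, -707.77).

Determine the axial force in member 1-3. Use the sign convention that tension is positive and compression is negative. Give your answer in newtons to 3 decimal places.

121.919

N=6 nodes, M=9 members, R=3 reactions → 2N=12, M+R=12
member 0 (0-1): L=1.9568, (cx,cy)=(0.4824,0.8759)
member 1 (0-2): L=2.2090, (cx,cy)=(1.0000,0.0000)
member 2 (1-2): L=2.1303, (cx,cy)=(0.5938,-0.8046)
member 3 (1-3): L=2.3948, (cx,cy)=(0.9997,-0.0255)
member 4 (2-3): L=2.0018, (cx,cy)=(0.5640,0.8258)
member 5 (2-4): L=2.2570, (cx,cy)=(1.0000,0.0000)
member 6 (3-4): L=2.0012, (cx,cy)=(0.5637,-0.8260)
member 7 (3-5): L=2.1631, (cx,cy)=(0.9995,0.0314)
member 8 (4-5): L=2.0077, (cx,cy)=(0.5150,0.8572)
solve A·x = −loads:
  F[0-1] = -240.5953 N (compression)
  F[0-2] = -20.0199 N (compression)
  F[1-2] = -249.8891 N (compression)
  F[1-3] = +121.9195 N (tension)
  F[2-3] = +243.4806 N (tension)
  F[2-4] = -305.7338 N (compression)
  F[3-4] = -224.9543 N (compression)
  F[3-5] = +386.1929 N (tension)
  F[4-5] = -839.8544 N (compression)
  Rx@0 = +136.0900 N
  Ry@0 = +210.7459 N
  Ry@4 = +905.7241 N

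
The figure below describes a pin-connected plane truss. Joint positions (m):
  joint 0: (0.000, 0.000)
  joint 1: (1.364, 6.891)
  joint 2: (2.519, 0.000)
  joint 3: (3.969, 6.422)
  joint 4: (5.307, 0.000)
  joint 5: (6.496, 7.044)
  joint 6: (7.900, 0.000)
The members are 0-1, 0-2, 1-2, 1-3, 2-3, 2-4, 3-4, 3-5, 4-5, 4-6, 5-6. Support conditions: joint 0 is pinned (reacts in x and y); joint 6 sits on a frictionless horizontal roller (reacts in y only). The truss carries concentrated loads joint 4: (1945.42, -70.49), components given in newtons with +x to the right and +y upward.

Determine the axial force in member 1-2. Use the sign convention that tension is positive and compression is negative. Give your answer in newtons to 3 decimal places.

25.052

N=7 nodes, M=11 members, R=3 reactions → 2N=14, M+R=14
member 0 (0-1): L=7.0247, (cx,cy)=(0.1942,0.9810)
member 1 (0-2): L=2.5190, (cx,cy)=(1.0000,0.0000)
member 2 (1-2): L=6.9871, (cx,cy)=(0.1653,-0.9862)
member 3 (1-3): L=2.6469, (cx,cy)=(0.9842,-0.1772)
member 4 (2-3): L=6.5837, (cx,cy)=(0.2202,0.9754)
member 5 (2-4): L=2.7880, (cx,cy)=(1.0000,0.0000)
member 6 (3-4): L=6.5599, (cx,cy)=(0.2040,-0.9790)
member 7 (3-5): L=2.6024, (cx,cy)=(0.9710,0.2390)
member 8 (4-5): L=7.1436, (cx,cy)=(0.1664,0.9861)
member 9 (4-6): L=2.5930, (cx,cy)=(1.0000,0.0000)
member 10 (5-6): L=7.1826, (cx,cy)=(0.1955,-0.9807)
solve A·x = −loads:
  F[0-1] = -23.5857 N (compression)
  F[0-2] = +1949.9997 N (tension)
  F[1-2] = +25.0515 N (tension)
  F[1-3] = -8.8610 N (compression)
  F[2-3] = -25.3288 N (compression)
  F[2-4] = +1959.7193 N (tension)
  F[3-4] = +19.0609 N (tension)
  F[3-5] = -18.7299 N (compression)
  F[4-5] = +52.5630 N (tension)
  F[4-6] = +9.4384 N (tension)
  F[5-6] = -48.2847 N (compression)
  Rx@0 = -1945.4200 N
  Ry@0 = +23.1368 N
  Ry@6 = +47.3532 N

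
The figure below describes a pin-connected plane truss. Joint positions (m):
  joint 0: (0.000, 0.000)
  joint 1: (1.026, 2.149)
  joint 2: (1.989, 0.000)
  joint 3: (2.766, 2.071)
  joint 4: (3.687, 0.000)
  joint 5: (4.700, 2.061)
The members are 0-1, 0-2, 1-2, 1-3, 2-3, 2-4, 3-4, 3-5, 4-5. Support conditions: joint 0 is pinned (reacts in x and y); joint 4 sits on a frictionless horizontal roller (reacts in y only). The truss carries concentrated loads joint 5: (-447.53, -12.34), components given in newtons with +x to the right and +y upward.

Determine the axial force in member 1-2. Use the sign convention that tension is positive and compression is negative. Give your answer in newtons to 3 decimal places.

N=6 nodes, M=9 members, R=3 reactions → 2N=12, M+R=12
member 0 (0-1): L=2.3814, (cx,cy)=(0.4308,0.9024)
member 1 (0-2): L=1.9890, (cx,cy)=(1.0000,0.0000)
member 2 (1-2): L=2.3549, (cx,cy)=(0.4089,-0.9126)
member 3 (1-3): L=1.7417, (cx,cy)=(0.9990,-0.0448)
member 4 (2-3): L=2.2120, (cx,cy)=(0.3513,0.9363)
member 5 (2-4): L=1.6980, (cx,cy)=(1.0000,0.0000)
member 6 (3-4): L=2.2666, (cx,cy)=(0.4063,-0.9137)
member 7 (3-5): L=1.9340, (cx,cy)=(1.0000,-0.0052)
member 8 (4-5): L=2.2965, (cx,cy)=(0.4411,0.8975)
solve A·x = −loads:
  F[0-1] = -273.4574 N (compression)
  F[0-2] = -329.7119 N (compression)
  F[1-2] = +281.8689 N (tension)
  F[1-3] = -233.3179 N (compression)
  F[2-3] = -274.7311 N (compression)
  F[2-4] = -117.9408 N (compression)
  F[3-4] = +272.5688 N (tension)
  F[3-5] = -440.3516 N (compression)
  F[4-5] = -16.2870 N (compression)
  Rx@0 = +447.5300 N
  Ry@0 = +246.7749 N
  Ry@4 = -234.4349 N

281.869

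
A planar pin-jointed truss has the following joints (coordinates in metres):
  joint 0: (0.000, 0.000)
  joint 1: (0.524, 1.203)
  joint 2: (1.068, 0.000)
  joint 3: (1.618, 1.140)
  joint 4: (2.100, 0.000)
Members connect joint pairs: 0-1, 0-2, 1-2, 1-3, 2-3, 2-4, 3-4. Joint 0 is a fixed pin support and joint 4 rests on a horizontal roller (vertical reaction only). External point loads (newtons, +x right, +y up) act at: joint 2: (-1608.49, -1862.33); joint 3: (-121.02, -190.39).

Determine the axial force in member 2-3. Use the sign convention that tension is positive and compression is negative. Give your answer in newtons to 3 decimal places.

870.419

N=5 nodes, M=7 members, R=3 reactions → 2N=10, M+R=10
member 0 (0-1): L=1.3122, (cx,cy)=(0.3993,0.9168)
member 1 (0-2): L=1.0680, (cx,cy)=(1.0000,0.0000)
member 2 (1-2): L=1.3203, (cx,cy)=(0.4120,-0.9112)
member 3 (1-3): L=1.0958, (cx,cy)=(0.9983,-0.0575)
member 4 (2-3): L=1.2657, (cx,cy)=(0.4345,0.9007)
member 5 (2-4): L=1.0320, (cx,cy)=(1.0000,0.0000)
member 6 (3-4): L=1.2377, (cx,cy)=(0.3894,-0.9211)
solve A·x = −loads:
  F[0-1] = -1117.5765 N (compression)
  F[0-2] = -1283.2180 N (compression)
  F[1-2] = +1183.5132 N (tension)
  F[1-3] = -935.4859 N (compression)
  F[2-3] = +870.4185 N (tension)
  F[2-4] = +434.6973 N (tension)
  F[3-4] = -1116.2424 N (compression)
  Rx@0 = +1729.5100 N
  Ry@0 = +1024.5978 N
  Ry@4 = +1028.1222 N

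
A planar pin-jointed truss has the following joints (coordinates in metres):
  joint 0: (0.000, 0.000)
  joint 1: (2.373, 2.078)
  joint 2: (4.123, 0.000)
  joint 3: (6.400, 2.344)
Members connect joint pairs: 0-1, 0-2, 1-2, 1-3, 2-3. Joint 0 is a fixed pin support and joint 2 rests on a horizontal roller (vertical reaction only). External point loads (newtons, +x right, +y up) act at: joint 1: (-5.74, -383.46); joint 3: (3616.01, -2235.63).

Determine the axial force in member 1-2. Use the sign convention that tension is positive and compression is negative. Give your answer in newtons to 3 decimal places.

N=4 nodes, M=5 members, R=3 reactions → 2N=8, M+R=8
member 0 (0-1): L=3.1542, (cx,cy)=(0.7523,0.6588)
member 1 (0-2): L=4.1230, (cx,cy)=(1.0000,0.0000)
member 2 (1-2): L=2.7167, (cx,cy)=(0.6442,-0.7649)
member 3 (1-3): L=4.0358, (cx,cy)=(0.9978,0.0659)
member 4 (2-3): L=3.2679, (cx,cy)=(0.6968,0.7173)
solve A·x = −loads:
  F[0-1] = +4743.1677 N (tension)
  F[0-2] = +41.8838 N (tension)
  F[1-2] = -4052.4991 N (compression)
  F[1-3] = +6198.0551 N (tension)
  F[2-3] = -3686.3332 N (compression)
  Rx@0 = -3610.2700 N
  Ry@0 = -3124.7815 N
  Ry@2 = +5743.8715 N

-4052.499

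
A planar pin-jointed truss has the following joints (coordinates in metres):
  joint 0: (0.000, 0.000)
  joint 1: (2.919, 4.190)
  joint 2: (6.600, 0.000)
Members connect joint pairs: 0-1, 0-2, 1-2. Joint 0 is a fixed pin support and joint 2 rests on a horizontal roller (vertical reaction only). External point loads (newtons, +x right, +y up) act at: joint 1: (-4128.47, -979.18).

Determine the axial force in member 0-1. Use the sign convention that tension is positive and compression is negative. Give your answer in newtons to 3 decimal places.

-3859.841

N=3 nodes, M=3 members, R=3 reactions → 2N=6, M+R=6
member 0 (0-1): L=5.1065, (cx,cy)=(0.5716,0.8205)
member 1 (0-2): L=6.6000, (cx,cy)=(1.0000,0.0000)
member 2 (1-2): L=5.5773, (cx,cy)=(0.6600,-0.7513)
solve A·x = −loads:
  F[0-1] = -3859.8409 N (compression)
  F[0-2] = -1922.1043 N (compression)
  F[1-2] = +2912.2740 N (tension)
  Rx@0 = +4128.4700 N
  Ry@0 = +3167.0683 N
  Ry@2 = -2187.8883 N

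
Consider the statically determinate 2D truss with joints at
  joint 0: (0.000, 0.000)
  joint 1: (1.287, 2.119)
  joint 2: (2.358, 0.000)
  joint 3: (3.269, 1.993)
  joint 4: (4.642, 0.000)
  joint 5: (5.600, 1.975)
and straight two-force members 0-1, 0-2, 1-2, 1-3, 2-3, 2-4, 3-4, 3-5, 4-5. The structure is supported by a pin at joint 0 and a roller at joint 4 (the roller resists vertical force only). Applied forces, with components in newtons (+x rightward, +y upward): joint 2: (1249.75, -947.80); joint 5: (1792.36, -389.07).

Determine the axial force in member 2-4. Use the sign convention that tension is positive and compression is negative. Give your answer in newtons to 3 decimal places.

N=6 nodes, M=9 members, R=3 reactions → 2N=12, M+R=12
member 0 (0-1): L=2.4792, (cx,cy)=(0.5191,0.8547)
member 1 (0-2): L=2.3580, (cx,cy)=(1.0000,0.0000)
member 2 (1-2): L=2.3743, (cx,cy)=(0.4511,-0.8925)
member 3 (1-3): L=1.9860, (cx,cy)=(0.9980,-0.0634)
member 4 (2-3): L=2.1913, (cx,cy)=(0.4157,0.9095)
member 5 (2-4): L=2.2840, (cx,cy)=(1.0000,0.0000)
member 6 (3-4): L=2.4202, (cx,cy)=(0.5673,-0.8235)
member 7 (3-5): L=2.3311, (cx,cy)=(1.0000,-0.0077)
member 8 (4-5): L=2.1951, (cx,cy)=(0.4364,0.8997)
solve A·x = −loads:
  F[0-1] = +440.5414 N (tension)
  F[0-2] = +2813.4184 N (tension)
  F[1-2] = -452.7308 N (compression)
  F[1-3] = +433.7853 N (tension)
  F[2-3] = +1486.3879 N (tension)
  F[2-4] = +741.5164 N (tension)
  F[3-4] = -1626.6851 N (compression)
  F[3-5] = +1973.7496 N (tension)
  F[4-5] = -415.4866 N (compression)
  Rx@0 = -3042.1100 N
  Ry@0 = -376.5327 N
  Ry@4 = +1713.4027 N

741.516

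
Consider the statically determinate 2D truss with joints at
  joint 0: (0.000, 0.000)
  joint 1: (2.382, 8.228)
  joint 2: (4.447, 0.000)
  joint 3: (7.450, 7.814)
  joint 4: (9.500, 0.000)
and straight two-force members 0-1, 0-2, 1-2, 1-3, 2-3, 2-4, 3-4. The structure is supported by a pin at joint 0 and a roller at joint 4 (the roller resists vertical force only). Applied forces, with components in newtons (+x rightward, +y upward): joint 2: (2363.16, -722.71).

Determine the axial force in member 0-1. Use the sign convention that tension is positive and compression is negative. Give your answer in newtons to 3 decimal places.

N=5 nodes, M=7 members, R=3 reactions → 2N=10, M+R=10
member 0 (0-1): L=8.5659, (cx,cy)=(0.2781,0.9606)
member 1 (0-2): L=4.4470, (cx,cy)=(1.0000,0.0000)
member 2 (1-2): L=8.4832, (cx,cy)=(0.2434,-0.9699)
member 3 (1-3): L=5.0849, (cx,cy)=(0.9967,-0.0814)
member 4 (2-3): L=8.3712, (cx,cy)=(0.3587,0.9334)
member 5 (2-4): L=5.0530, (cx,cy)=(1.0000,0.0000)
member 6 (3-4): L=8.0784, (cx,cy)=(0.2538,-0.9673)
solve A·x = −loads:
  F[0-1] = -400.1901 N (compression)
  F[0-2] = +2474.4452 N (tension)
  F[1-2] = +414.1914 N (tension)
  F[1-3] = -212.8154 N (compression)
  F[2-3] = +343.8647 N (tension)
  F[2-4] = +88.7540 N (tension)
  F[3-4] = -349.7529 N (compression)
  Rx@0 = -2363.1600 N
  Ry@0 = +384.4056 N
  Ry@4 = +338.3044 N

-400.190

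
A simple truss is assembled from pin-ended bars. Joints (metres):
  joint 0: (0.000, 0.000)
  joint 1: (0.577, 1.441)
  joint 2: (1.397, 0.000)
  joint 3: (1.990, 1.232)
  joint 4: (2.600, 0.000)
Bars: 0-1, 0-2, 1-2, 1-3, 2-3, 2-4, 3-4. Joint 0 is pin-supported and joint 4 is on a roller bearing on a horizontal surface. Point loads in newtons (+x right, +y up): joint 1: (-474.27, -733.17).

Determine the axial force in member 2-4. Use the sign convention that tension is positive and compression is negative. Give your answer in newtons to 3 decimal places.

N=5 nodes, M=7 members, R=3 reactions → 2N=10, M+R=10
member 0 (0-1): L=1.5522, (cx,cy)=(0.3717,0.9283)
member 1 (0-2): L=1.3970, (cx,cy)=(1.0000,0.0000)
member 2 (1-2): L=1.6580, (cx,cy)=(0.4946,-0.8691)
member 3 (1-3): L=1.4284, (cx,cy)=(0.9892,-0.1463)
member 4 (2-3): L=1.3673, (cx,cy)=(0.4337,0.9011)
member 5 (2-4): L=1.2030, (cx,cy)=(1.0000,0.0000)
member 6 (3-4): L=1.3747, (cx,cy)=(0.4437,-0.8962)
solve A·x = −loads:
  F[0-1] = -897.6395 N (compression)
  F[0-2] = -140.5960 N (compression)
  F[1-2] = +99.6909 N (tension)
  F[1-3] = +92.2841 N (tension)
  F[2-3] = -96.1592 N (compression)
  F[2-4] = -49.5861 N (compression)
  F[3-4] = +111.7512 N (tension)
  Rx@0 = +474.2700 N
  Ry@0 = +833.3177 N
  Ry@4 = -100.1477 N

-49.586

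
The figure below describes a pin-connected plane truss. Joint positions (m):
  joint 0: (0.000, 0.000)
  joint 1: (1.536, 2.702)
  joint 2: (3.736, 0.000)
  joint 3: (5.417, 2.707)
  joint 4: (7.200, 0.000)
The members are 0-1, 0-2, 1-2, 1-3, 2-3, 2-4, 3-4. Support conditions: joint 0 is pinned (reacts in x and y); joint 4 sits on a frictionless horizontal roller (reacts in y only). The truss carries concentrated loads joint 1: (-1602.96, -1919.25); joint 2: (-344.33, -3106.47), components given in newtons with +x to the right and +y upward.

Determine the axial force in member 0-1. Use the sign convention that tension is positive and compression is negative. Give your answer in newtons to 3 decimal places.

-4147.839

N=5 nodes, M=7 members, R=3 reactions → 2N=10, M+R=10
member 0 (0-1): L=3.1081, (cx,cy)=(0.4942,0.8693)
member 1 (0-2): L=3.7360, (cx,cy)=(1.0000,0.0000)
member 2 (1-2): L=3.4844, (cx,cy)=(0.6314,-0.7755)
member 3 (1-3): L=3.8810, (cx,cy)=(1.0000,0.0013)
member 4 (2-3): L=3.1865, (cx,cy)=(0.5275,0.8495)
member 5 (2-4): L=3.4640, (cx,cy)=(1.0000,0.0000)
member 6 (3-4): L=3.2414, (cx,cy)=(0.5501,-0.8351)
solve A·x = −loads:
  F[0-1] = -4147.8387 N (compression)
  F[0-2] = +102.5608 N (tension)
  F[1-2] = +2172.0286 N (tension)
  F[1-3] = -1818.2935 N (compression)
  F[2-3] = +1674.0343 N (tension)
  F[2-4] = +935.1677 N (tension)
  F[3-4] = -1700.1069 N (compression)
  Rx@0 = +1947.2900 N
  Ry@0 = +3605.9225 N
  Ry@4 = +1419.7975 N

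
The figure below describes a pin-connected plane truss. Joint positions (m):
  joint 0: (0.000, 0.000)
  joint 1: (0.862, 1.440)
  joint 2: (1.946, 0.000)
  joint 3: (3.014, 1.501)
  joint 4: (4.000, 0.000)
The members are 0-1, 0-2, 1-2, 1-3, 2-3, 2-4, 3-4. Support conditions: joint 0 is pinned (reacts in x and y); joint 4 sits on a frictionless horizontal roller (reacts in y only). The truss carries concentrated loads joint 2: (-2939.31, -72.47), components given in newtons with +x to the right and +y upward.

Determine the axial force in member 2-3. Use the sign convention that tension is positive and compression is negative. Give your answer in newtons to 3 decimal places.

N=5 nodes, M=7 members, R=3 reactions → 2N=10, M+R=10
member 0 (0-1): L=1.6783, (cx,cy)=(0.5136,0.8580)
member 1 (0-2): L=1.9460, (cx,cy)=(1.0000,0.0000)
member 2 (1-2): L=1.8024, (cx,cy)=(0.6014,-0.7989)
member 3 (1-3): L=2.1529, (cx,cy)=(0.9996,0.0283)
member 4 (2-3): L=1.8422, (cx,cy)=(0.5797,0.8148)
member 5 (2-4): L=2.0540, (cx,cy)=(1.0000,0.0000)
member 6 (3-4): L=1.7959, (cx,cy)=(0.5490,-0.8358)
solve A·x = −loads:
  F[0-1] = -43.3713 N (compression)
  F[0-2] = -2917.0337 N (compression)
  F[1-2] = +44.8318 N (tension)
  F[1-3] = -49.2588 N (compression)
  F[2-3] = +44.9835 N (tension)
  F[2-4] = +23.1599 N (tension)
  F[3-4] = -42.1831 N (compression)
  Rx@0 = +2939.3100 N
  Ry@0 = +37.2133 N
  Ry@4 = +35.2567 N

44.984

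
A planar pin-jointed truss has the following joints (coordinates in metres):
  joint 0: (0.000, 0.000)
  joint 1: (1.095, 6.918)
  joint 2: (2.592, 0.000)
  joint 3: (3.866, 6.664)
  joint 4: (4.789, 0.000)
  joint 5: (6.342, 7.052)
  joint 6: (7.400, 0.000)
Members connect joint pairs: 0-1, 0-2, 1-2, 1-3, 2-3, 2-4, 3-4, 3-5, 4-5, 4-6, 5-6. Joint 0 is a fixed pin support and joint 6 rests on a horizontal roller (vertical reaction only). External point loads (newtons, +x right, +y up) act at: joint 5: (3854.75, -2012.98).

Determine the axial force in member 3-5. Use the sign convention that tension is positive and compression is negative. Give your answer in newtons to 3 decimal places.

N=7 nodes, M=11 members, R=3 reactions → 2N=14, M+R=14
member 0 (0-1): L=7.0041, (cx,cy)=(0.1563,0.9877)
member 1 (0-2): L=2.5920, (cx,cy)=(1.0000,0.0000)
member 2 (1-2): L=7.0781, (cx,cy)=(0.2115,-0.9774)
member 3 (1-3): L=2.7826, (cx,cy)=(0.9958,-0.0913)
member 4 (2-3): L=6.7847, (cx,cy)=(0.1878,0.9822)
member 5 (2-4): L=2.1970, (cx,cy)=(1.0000,0.0000)
member 6 (3-4): L=6.7276, (cx,cy)=(0.1372,-0.9905)
member 7 (3-5): L=2.5062, (cx,cy)=(0.9879,0.1548)
member 8 (4-5): L=7.2210, (cx,cy)=(0.2151,0.9766)
member 9 (4-6): L=2.6110, (cx,cy)=(1.0000,0.0000)
member 10 (5-6): L=7.1309, (cx,cy)=(0.1484,-0.9889)
solve A·x = −loads:
  F[0-1] = +3427.8198 N (tension)
  F[0-2] = +3318.8567 N (tension)
  F[1-2] = -3585.4083 N (compression)
  F[1-3] = +1299.6219 N (tension)
  F[2-3] = +3567.7653 N (tension)
  F[2-4] = +1890.6138 N (tension)
  F[3-4] = -3041.2559 N (compression)
  F[3-5] = +2410.4450 N (tension)
  F[4-5] = +3084.6820 N (tension)
  F[4-6] = +809.9507 N (tension)
  F[5-6] = -5459.0705 N (compression)
  Rx@0 = -3854.7500 N
  Ry@0 = -3385.6708 N
  Ry@6 = +5398.6508 N

2410.445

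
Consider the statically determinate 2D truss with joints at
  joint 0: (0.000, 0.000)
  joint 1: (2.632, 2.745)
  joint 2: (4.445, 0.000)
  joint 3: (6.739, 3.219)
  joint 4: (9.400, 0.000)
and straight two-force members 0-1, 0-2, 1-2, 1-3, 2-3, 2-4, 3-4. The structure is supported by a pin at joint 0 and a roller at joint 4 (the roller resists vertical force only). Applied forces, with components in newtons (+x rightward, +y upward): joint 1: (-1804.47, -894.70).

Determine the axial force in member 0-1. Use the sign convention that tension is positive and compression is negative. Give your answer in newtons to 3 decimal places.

-1622.493

N=5 nodes, M=7 members, R=3 reactions → 2N=10, M+R=10
member 0 (0-1): L=3.8030, (cx,cy)=(0.6921,0.7218)
member 1 (0-2): L=4.4450, (cx,cy)=(1.0000,0.0000)
member 2 (1-2): L=3.2897, (cx,cy)=(0.5511,-0.8344)
member 3 (1-3): L=4.1343, (cx,cy)=(0.9934,0.1147)
member 4 (2-3): L=3.9528, (cx,cy)=(0.5804,0.8144)
member 5 (2-4): L=4.9550, (cx,cy)=(1.0000,0.0000)
member 6 (3-4): L=4.1765, (cx,cy)=(0.6371,-0.7707)
solve A·x = −loads:
  F[0-1] = -1622.4929 N (compression)
  F[0-2] = -681.5527 N (compression)
  F[1-2] = +395.4055 N (tension)
  F[1-3] = +466.7155 N (tension)
  F[2-3] = -405.1465 N (compression)
  F[2-4] = -228.5101 N (compression)
  F[3-4] = +358.6490 N (tension)
  Rx@0 = +1804.4700 N
  Ry@0 = +1171.1276 N
  Ry@4 = -276.4276 N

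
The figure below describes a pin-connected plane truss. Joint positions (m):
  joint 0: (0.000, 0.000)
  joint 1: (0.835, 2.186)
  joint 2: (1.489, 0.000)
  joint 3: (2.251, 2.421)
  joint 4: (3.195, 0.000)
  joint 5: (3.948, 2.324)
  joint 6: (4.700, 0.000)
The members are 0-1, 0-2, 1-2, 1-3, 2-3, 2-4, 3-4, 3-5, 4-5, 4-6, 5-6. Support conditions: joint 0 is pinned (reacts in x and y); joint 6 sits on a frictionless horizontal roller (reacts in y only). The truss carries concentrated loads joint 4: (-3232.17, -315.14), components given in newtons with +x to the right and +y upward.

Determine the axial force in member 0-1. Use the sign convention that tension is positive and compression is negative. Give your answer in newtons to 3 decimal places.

-108.023

N=7 nodes, M=11 members, R=3 reactions → 2N=14, M+R=14
member 0 (0-1): L=2.3400, (cx,cy)=(0.3568,0.9342)
member 1 (0-2): L=1.4890, (cx,cy)=(1.0000,0.0000)
member 2 (1-2): L=2.2817, (cx,cy)=(0.2866,-0.9580)
member 3 (1-3): L=1.4354, (cx,cy)=(0.9865,0.1637)
member 4 (2-3): L=2.5381, (cx,cy)=(0.3002,0.9539)
member 5 (2-4): L=1.7060, (cx,cy)=(1.0000,0.0000)
member 6 (3-4): L=2.5985, (cx,cy)=(0.3633,-0.9317)
member 7 (3-5): L=1.6998, (cx,cy)=(0.9984,-0.0571)
member 8 (4-5): L=2.4429, (cx,cy)=(0.3082,0.9513)
member 9 (4-6): L=1.5050, (cx,cy)=(1.0000,0.0000)
member 10 (5-6): L=2.4426, (cx,cy)=(0.3079,-0.9514)
solve A·x = −loads:
  F[0-1] = -108.0231 N (compression)
  F[0-2] = -3193.6241 N (compression)
  F[1-2] = +93.9874 N (tension)
  F[1-3] = -66.3807 N (compression)
  F[2-3] = -94.3987 N (compression)
  F[2-4] = -3138.3441 N (compression)
  F[3-4] = +116.6684 N (tension)
  F[3-5] = -136.4318 N (compression)
  F[4-5] = +217.0085 N (tension)
  F[4-6] = +69.3200 N (tension)
  F[5-6] = -225.1643 N (compression)
  Rx@0 = +3232.1700 N
  Ry@0 = +100.9119 N
  Ry@6 = +214.2281 N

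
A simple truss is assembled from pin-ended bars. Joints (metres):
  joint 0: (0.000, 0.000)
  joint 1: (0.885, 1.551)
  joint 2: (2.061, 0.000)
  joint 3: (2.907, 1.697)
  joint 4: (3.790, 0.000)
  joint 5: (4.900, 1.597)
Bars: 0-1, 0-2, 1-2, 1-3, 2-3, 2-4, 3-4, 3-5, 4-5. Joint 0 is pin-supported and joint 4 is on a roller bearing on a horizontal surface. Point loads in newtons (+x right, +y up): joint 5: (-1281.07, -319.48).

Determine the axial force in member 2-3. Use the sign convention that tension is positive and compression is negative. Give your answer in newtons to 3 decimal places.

-453.259

N=6 nodes, M=9 members, R=3 reactions → 2N=12, M+R=12
member 0 (0-1): L=1.7857, (cx,cy)=(0.4956,0.8686)
member 1 (0-2): L=2.0610, (cx,cy)=(1.0000,0.0000)
member 2 (1-2): L=1.9464, (cx,cy)=(0.6042,-0.7968)
member 3 (1-3): L=2.0273, (cx,cy)=(0.9974,0.0720)
member 4 (2-3): L=1.8962, (cx,cy)=(0.4462,0.8950)
member 5 (2-4): L=1.7290, (cx,cy)=(1.0000,0.0000)
member 6 (3-4): L=1.9130, (cx,cy)=(0.4616,-0.8871)
member 7 (3-5): L=1.9955, (cx,cy)=(0.9987,-0.0501)
member 8 (4-5): L=1.9449, (cx,cy)=(0.5707,0.8211)
solve A·x = −loads:
  F[0-1] = -513.7729 N (compression)
  F[0-2] = -1026.4462 N (compression)
  F[1-2] = +509.0647 N (tension)
  F[1-3] = -563.6562 N (compression)
  F[2-3] = -453.2585 N (compression)
  F[2-4] = -516.6523 N (compression)
  F[3-4] = +560.9140 N (tension)
  F[3-5] = -1024.6135 N (compression)
  F[4-5] = -451.6014 N (compression)
  Rx@0 = +1281.0700 N
  Ry@0 = +446.2390 N
  Ry@4 = -126.7590 N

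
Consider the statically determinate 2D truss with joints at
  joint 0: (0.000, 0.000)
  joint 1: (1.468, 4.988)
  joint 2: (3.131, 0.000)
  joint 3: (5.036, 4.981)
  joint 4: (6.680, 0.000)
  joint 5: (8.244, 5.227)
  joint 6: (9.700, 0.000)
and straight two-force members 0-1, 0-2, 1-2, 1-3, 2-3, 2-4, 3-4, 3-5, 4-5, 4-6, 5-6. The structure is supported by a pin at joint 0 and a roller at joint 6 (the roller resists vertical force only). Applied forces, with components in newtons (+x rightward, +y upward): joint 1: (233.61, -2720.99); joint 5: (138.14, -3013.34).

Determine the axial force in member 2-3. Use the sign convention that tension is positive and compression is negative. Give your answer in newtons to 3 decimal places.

N=7 nodes, M=11 members, R=3 reactions → 2N=14, M+R=14
member 0 (0-1): L=5.1995, (cx,cy)=(0.2823,0.9593)
member 1 (0-2): L=3.1310, (cx,cy)=(1.0000,0.0000)
member 2 (1-2): L=5.2579, (cx,cy)=(0.3163,-0.9487)
member 3 (1-3): L=3.5680, (cx,cy)=(1.0000,-0.0020)
member 4 (2-3): L=5.3329, (cx,cy)=(0.3572,0.9340)
member 5 (2-4): L=3.5490, (cx,cy)=(1.0000,0.0000)
member 6 (3-4): L=5.2453, (cx,cy)=(0.3134,-0.9496)
member 7 (3-5): L=3.2174, (cx,cy)=(0.9971,0.0765)
member 8 (4-5): L=5.4560, (cx,cy)=(0.2867,0.9580)
member 9 (4-6): L=3.0200, (cx,cy)=(1.0000,0.0000)
member 10 (5-6): L=5.4260, (cx,cy)=(0.2683,-0.9633)
solve A·x = −loads:
  F[0-1] = -2675.7999 N (compression)
  F[0-2] = +1127.2164 N (tension)
  F[1-2] = -160.4468 N (compression)
  F[1-3] = -938.3313 N (compression)
  F[2-3] = +162.9623 N (tension)
  F[2-4] = +1018.2563 N (tension)
  F[3-4] = -227.5373 N (compression)
  F[3-5] = -811.1752 N (compression)
  F[4-5] = +225.5377 N (tension)
  F[4-6] = +882.2884 N (tension)
  F[5-6] = -3287.9779 N (compression)
  Rx@0 = -371.7500 N
  Ry@0 = +2566.9390 N
  Ry@6 = +3167.3910 N

162.962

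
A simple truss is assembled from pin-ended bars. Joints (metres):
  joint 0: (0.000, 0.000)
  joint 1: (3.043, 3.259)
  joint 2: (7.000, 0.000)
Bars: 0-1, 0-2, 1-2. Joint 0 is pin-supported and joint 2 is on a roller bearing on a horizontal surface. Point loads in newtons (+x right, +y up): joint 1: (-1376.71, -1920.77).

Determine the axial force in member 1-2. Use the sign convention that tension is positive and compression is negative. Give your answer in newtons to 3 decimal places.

-305.202

N=3 nodes, M=3 members, R=3 reactions → 2N=6, M+R=6
member 0 (0-1): L=4.4588, (cx,cy)=(0.6825,0.7309)
member 1 (0-2): L=7.0000, (cx,cy)=(1.0000,0.0000)
member 2 (1-2): L=5.1263, (cx,cy)=(0.7719,-0.6357)
solve A·x = −loads:
  F[0-1] = -2362.4417 N (compression)
  F[0-2] = +235.5858 N (tension)
  F[1-2] = -305.2016 N (compression)
  Rx@0 = +1376.7100 N
  Ry@0 = +1726.7407 N
  Ry@2 = +194.0293 N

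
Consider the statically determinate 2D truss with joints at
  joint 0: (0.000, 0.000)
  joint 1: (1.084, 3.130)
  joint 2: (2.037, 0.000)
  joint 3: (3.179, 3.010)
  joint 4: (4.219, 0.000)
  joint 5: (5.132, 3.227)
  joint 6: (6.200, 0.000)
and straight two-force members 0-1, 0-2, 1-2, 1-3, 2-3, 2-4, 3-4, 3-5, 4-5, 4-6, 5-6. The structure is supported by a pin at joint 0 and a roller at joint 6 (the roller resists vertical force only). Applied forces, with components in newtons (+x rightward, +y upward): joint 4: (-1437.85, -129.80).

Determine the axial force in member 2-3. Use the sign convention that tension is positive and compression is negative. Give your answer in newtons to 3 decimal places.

-46.041

N=7 nodes, M=11 members, R=3 reactions → 2N=14, M+R=14
member 0 (0-1): L=3.3124, (cx,cy)=(0.3273,0.9449)
member 1 (0-2): L=2.0370, (cx,cy)=(1.0000,0.0000)
member 2 (1-2): L=3.2719, (cx,cy)=(0.2913,-0.9566)
member 3 (1-3): L=2.0984, (cx,cy)=(0.9984,-0.0572)
member 4 (2-3): L=3.2194, (cx,cy)=(0.3547,0.9350)
member 5 (2-4): L=2.1820, (cx,cy)=(1.0000,0.0000)
member 6 (3-4): L=3.1846, (cx,cy)=(0.3266,-0.9452)
member 7 (3-5): L=1.9650, (cx,cy)=(0.9939,0.1104)
member 8 (4-5): L=3.3537, (cx,cy)=(0.2722,0.9622)
member 9 (4-6): L=1.9810, (cx,cy)=(1.0000,0.0000)
member 10 (5-6): L=3.3991, (cx,cy)=(0.3142,-0.9494)
solve A·x = −loads:
  F[0-1] = -43.8900 N (compression)
  F[0-2] = -1423.4868 N (compression)
  F[1-2] = +44.9977 N (tension)
  F[1-3] = -27.5148 N (compression)
  F[2-3] = -46.0407 N (compression)
  F[2-4] = -1394.0482 N (compression)
  F[3-4] = +37.2979 N (tension)
  F[3-5] = -56.3267 N (compression)
  F[4-5] = +98.2583 N (tension)
  F[4-6] = +29.2324 N (tension)
  F[5-6] = -93.0385 N (compression)
  Rx@0 = +1437.8500 N
  Ry@0 = +41.4732 N
  Ry@6 = +88.3268 N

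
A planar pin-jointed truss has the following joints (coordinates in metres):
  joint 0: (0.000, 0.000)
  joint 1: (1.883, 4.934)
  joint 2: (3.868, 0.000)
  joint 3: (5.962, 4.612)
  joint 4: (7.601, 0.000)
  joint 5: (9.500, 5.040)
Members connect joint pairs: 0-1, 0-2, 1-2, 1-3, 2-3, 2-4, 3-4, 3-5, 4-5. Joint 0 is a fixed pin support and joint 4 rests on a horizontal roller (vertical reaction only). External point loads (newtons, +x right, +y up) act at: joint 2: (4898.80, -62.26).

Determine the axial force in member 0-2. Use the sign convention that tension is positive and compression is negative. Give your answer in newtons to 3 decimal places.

N=6 nodes, M=9 members, R=3 reactions → 2N=12, M+R=12
member 0 (0-1): L=5.2811, (cx,cy)=(0.3566,0.9343)
member 1 (0-2): L=3.8680, (cx,cy)=(1.0000,0.0000)
member 2 (1-2): L=5.3183, (cx,cy)=(0.3732,-0.9277)
member 3 (1-3): L=4.0917, (cx,cy)=(0.9969,-0.0787)
member 4 (2-3): L=5.0651, (cx,cy)=(0.4134,0.9105)
member 5 (2-4): L=3.7330, (cx,cy)=(1.0000,0.0000)
member 6 (3-4): L=4.8946, (cx,cy)=(0.3349,-0.9423)
member 7 (3-5): L=3.5638, (cx,cy)=(0.9928,0.1201)
member 8 (4-5): L=5.3859, (cx,cy)=(0.3526,0.9358)
solve A·x = −loads:
  F[0-1] = -32.7282 N (compression)
  F[0-2] = +4910.4694 N (tension)
  F[1-2] = +35.0654 N (tension)
  F[1-3] = -24.8341 N (compression)
  F[2-3] = +32.6493 N (tension)
  F[2-4] = +11.2594 N (tension)
  F[3-4] = -33.6241 N (compression)
  F[3-5] = +0.0000 N (tension)
  F[4-5] = -0.0000 N (compression)
  Rx@0 = -4898.8000 N
  Ry@0 = +30.5771 N
  Ry@4 = +31.6829 N

4910.469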